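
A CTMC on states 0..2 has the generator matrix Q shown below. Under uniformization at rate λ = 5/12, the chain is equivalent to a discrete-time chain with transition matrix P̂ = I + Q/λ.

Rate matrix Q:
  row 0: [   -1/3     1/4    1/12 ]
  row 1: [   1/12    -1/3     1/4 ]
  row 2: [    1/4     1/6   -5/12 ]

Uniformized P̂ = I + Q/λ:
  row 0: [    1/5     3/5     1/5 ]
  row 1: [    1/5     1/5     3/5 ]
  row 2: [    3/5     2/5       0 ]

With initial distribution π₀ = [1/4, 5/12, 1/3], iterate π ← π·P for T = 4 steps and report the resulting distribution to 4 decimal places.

π = [0.3200, 0.3859, 0.2941]

t=0: π = [0.2500, 0.4167, 0.3333]
t=1: π = [0.3333, 0.3667, 0.3000]
t=2: π = [0.3200, 0.3933, 0.2867]
t=3: π = [0.3147, 0.3853, 0.3000]
t=4: π = [0.3200, 0.3859, 0.2941]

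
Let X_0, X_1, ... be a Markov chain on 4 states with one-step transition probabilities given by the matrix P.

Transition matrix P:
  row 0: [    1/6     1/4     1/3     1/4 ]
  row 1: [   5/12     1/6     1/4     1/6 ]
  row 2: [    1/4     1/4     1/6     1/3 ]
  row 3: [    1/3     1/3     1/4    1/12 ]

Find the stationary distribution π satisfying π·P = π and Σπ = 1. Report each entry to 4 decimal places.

π = [0.2853, 0.2473, 0.2527, 0.2147]

Balance equations π_j = Σ_i π_i·P[i][j]:
  π_0 = 1/6·π_0 + 5/12·π_1 + 1/4·π_2 + 1/3·π_3
  π_1 = 1/4·π_0 + 1/6·π_1 + 1/4·π_2 + 1/3·π_3
  π_2 = 1/3·π_0 + 1/4·π_1 + 1/6·π_2 + 1/4·π_3
  normalize: π_0 + π_1 + π_2 + π_3 = 1
Solving the linear system gives exactly π = [105/368, 91/368, 93/368, 79/368].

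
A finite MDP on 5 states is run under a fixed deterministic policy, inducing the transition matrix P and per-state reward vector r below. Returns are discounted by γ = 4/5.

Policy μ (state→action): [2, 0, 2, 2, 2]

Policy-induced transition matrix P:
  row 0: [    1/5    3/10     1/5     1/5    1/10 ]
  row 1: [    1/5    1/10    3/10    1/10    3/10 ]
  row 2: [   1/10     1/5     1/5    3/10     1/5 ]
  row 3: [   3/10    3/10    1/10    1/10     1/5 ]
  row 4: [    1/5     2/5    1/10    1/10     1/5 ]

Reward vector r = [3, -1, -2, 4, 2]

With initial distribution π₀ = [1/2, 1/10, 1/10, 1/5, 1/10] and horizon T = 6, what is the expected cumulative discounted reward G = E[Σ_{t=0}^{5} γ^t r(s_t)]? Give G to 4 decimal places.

t=0: π = [0.5000, 0.1000, 0.1000, 0.2000, 0.1000], E[r] = 2.2000, γ^t·E[r] = 2.200000, running G = 2.200000
t=1: π = [0.2100, 0.2800, 0.1800, 0.1700, 0.1600], E[r] = 0.9900, γ^t·E[r] = 0.792000, running G = 2.992000
t=2: π = [0.1990, 0.2420, 0.1950, 0.1570, 0.2070], E[r] = 1.0070, γ^t·E[r] = 0.644480, running G = 3.636480
t=3: π = [0.1962, 0.2528, 0.1878, 0.1589, 0.2043], E[r] = 1.0044, γ^t·E[r] = 0.514253, running G = 4.150733
t=4: π = [0.1971, 0.2511, 0.1890, 0.1572, 0.2057], E[r] = 1.0024, γ^t·E[r] = 0.410567, running G = 4.561299
t=5: π = [0.1968, 0.2515, 0.1888, 0.1575, 0.2054], E[r] = 1.0022, γ^t·E[r] = 0.328392, running G = 4.889691

G = 4.8897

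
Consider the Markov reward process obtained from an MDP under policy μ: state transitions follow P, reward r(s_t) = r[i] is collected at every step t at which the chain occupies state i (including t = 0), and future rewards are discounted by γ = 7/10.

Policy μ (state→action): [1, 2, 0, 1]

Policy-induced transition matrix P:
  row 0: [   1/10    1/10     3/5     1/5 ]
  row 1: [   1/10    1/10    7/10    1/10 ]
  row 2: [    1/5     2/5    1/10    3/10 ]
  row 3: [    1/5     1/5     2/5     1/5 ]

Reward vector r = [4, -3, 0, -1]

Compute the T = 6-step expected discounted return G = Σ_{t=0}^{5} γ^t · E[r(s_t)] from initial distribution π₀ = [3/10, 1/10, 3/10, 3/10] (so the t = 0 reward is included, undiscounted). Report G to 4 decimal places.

t=0: π = [0.3000, 0.1000, 0.3000, 0.3000], E[r] = 0.6000, γ^t·E[r] = 0.600000, running G = 0.600000
t=1: π = [0.1600, 0.2200, 0.4000, 0.2200], E[r] = -0.2400, γ^t·E[r] = -0.168000, running G = 0.432000
t=2: π = [0.1620, 0.2420, 0.3780, 0.2180], E[r] = -0.2960, γ^t·E[r] = -0.145040, running G = 0.286960
t=3: π = [0.1596, 0.2352, 0.3916, 0.2136], E[r] = -0.2808, γ^t·E[r] = -0.096314, running G = 0.190646
t=4: π = [0.1605, 0.2388, 0.3850, 0.2156], E[r] = -0.2901, γ^t·E[r] = -0.069648, running G = 0.120997
t=5: π = [0.1601, 0.2371, 0.3883, 0.2146], E[r] = -0.2856, γ^t·E[r] = -0.047993, running G = 0.073005

G = 0.0730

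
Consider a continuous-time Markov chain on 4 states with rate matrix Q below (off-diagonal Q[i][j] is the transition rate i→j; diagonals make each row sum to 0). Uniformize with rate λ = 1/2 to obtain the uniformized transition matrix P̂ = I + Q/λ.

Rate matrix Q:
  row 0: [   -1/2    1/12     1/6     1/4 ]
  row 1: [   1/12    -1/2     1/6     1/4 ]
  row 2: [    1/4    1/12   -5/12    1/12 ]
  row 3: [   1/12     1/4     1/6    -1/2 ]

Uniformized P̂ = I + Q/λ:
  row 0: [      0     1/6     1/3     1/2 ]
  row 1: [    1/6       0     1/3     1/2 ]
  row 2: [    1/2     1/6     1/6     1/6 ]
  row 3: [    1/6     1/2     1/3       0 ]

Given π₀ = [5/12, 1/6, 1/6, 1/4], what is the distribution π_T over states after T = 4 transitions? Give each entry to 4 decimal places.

π = [0.2254, 0.2278, 0.2856, 0.2613]

t=0: π = [0.4167, 0.1667, 0.1667, 0.2500]
t=1: π = [0.1528, 0.2222, 0.3056, 0.3194]
t=2: π = [0.2431, 0.2361, 0.2824, 0.2384]
t=3: π = [0.2203, 0.2068, 0.2863, 0.2867]
t=4: π = [0.2254, 0.2278, 0.2856, 0.2613]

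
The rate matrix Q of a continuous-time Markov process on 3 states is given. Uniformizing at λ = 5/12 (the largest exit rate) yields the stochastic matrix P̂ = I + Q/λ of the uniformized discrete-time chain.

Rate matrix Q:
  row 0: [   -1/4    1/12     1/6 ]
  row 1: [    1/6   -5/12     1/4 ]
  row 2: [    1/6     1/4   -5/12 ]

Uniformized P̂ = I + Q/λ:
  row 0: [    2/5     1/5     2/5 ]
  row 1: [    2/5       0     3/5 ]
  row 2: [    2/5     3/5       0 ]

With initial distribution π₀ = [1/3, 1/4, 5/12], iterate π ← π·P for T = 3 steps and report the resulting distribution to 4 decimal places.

t=0: π = [0.3333, 0.2500, 0.4167]
t=1: π = [0.4000, 0.3167, 0.2833]
t=2: π = [0.4000, 0.2500, 0.3500]
t=3: π = [0.4000, 0.2900, 0.3100]

π = [0.4000, 0.2900, 0.3100]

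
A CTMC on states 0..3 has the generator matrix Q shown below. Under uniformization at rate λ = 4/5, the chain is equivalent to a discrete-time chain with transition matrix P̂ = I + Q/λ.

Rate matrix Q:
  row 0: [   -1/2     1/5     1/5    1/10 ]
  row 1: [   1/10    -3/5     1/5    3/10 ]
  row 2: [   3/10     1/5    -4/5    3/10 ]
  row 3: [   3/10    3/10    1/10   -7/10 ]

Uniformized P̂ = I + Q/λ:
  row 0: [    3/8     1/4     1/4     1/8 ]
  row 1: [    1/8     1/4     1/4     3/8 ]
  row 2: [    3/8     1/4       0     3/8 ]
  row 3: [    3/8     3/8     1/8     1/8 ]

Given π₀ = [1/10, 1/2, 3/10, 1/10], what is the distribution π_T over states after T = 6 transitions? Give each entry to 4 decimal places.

π = [0.3050, 0.2799, 0.1761, 0.2390]

t=0: π = [0.1000, 0.5000, 0.3000, 0.1000]
t=1: π = [0.2500, 0.2625, 0.1625, 0.3250]
t=2: π = [0.3094, 0.2906, 0.1688, 0.2313]
t=3: π = [0.3023, 0.2789, 0.1789, 0.2398]
t=4: π = [0.3053, 0.2800, 0.1753, 0.2395]
t=5: π = [0.3050, 0.2799, 0.1762, 0.2388]
t=6: π = [0.3050, 0.2799, 0.1761, 0.2390]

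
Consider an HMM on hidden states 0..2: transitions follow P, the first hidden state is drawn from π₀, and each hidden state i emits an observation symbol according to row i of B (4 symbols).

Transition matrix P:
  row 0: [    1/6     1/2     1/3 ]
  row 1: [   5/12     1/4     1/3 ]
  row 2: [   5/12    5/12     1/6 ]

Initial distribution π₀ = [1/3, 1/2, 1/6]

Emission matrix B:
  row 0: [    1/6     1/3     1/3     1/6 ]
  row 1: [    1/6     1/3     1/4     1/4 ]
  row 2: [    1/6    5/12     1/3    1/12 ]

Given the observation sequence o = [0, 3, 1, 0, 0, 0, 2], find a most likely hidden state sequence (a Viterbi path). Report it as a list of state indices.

t=0: δ = [5.556e-02, 8.333e-02, 2.778e-02]  (obs o_0=0)
t=1: δ = [5.787e-03, 6.944e-03, 2.315e-03]  ψ = [1, 0, 1]  (obs o_1=3)
t=2: δ = [9.645e-04, 9.645e-04, 9.645e-04]  ψ = [1, 0, 1]  (obs o_2=1)
t=3: δ = [6.698e-05, 8.038e-05, 5.358e-05]  ψ = [1, 0, 0]  (obs o_3=0)
t=4: δ = [5.582e-06, 5.582e-06, 4.465e-06]  ψ = [1, 0, 1]  (obs o_4=0)
t=5: δ = [3.876e-07, 4.651e-07, 3.101e-07]  ψ = [1, 0, 0]  (obs o_5=0)
t=6: δ = [6.460e-08, 4.845e-08, 5.168e-08]  ψ = [1, 0, 1]  (obs o_6=2)
backtrack: best end state = 0; path = [0, 1, 0, 1, 0, 1, 0]

path = [0, 1, 0, 1, 0, 1, 0]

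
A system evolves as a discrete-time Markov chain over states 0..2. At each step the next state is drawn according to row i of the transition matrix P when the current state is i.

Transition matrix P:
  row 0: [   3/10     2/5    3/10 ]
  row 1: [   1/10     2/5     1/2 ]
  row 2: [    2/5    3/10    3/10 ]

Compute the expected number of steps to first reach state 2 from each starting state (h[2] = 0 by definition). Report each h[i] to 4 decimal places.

h = [2.6316, 2.1053, 0.0000]

First-step conditioning: h[2] = 0; for i ≠ 2, h[i] = 1 + Σ_k P[i][k]·h[k].
  h[0] = 1 + 3/10·h[0] + 2/5·h[1]
  h[1] = 1 + 1/10·h[0] + 2/5·h[1]
Solving the 2×2 linear system over states ≠ 2 gives exactly h = [50/19, 40/19, 0] (h[2] = 0 is the target).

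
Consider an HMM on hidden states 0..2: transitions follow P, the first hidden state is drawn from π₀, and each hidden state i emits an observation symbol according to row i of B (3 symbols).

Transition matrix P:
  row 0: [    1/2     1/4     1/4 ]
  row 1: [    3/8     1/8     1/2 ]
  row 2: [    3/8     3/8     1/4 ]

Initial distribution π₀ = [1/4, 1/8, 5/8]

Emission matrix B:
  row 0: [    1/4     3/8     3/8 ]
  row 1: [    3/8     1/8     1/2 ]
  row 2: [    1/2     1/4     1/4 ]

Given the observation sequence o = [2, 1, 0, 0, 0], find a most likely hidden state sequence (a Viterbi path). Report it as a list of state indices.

t=0: δ = [9.375e-02, 6.250e-02, 1.562e-01]  (obs o_0=2)
t=1: δ = [2.197e-02, 7.324e-03, 9.766e-03]  ψ = [2, 2, 2]  (obs o_1=1)
t=2: δ = [2.747e-03, 2.060e-03, 2.747e-03]  ψ = [0, 0, 0]  (obs o_2=0)
t=3: δ = [3.433e-04, 3.862e-04, 5.150e-04]  ψ = [0, 2, 1]  (obs o_3=0)
t=4: δ = [4.828e-05, 7.242e-05, 9.656e-05]  ψ = [2, 2, 1]  (obs o_4=0)
backtrack: best end state = 2; path = [2, 0, 2, 1, 2]

path = [2, 0, 2, 1, 2]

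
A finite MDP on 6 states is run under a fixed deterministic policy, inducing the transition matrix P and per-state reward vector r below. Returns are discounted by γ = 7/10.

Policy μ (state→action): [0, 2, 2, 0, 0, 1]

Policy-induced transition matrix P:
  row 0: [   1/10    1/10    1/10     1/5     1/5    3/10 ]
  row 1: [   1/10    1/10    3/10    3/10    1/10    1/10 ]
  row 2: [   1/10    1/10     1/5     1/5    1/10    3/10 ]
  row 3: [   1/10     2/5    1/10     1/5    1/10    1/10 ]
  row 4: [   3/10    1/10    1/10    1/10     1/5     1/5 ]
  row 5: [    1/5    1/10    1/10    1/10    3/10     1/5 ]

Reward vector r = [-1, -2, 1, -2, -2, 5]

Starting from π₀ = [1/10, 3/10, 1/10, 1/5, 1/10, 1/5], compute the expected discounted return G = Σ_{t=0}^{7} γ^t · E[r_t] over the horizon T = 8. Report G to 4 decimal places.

G = -0.3649

t=0: π = [0.1000, 0.3000, 0.1000, 0.2000, 0.1000, 0.2000], E[r] = -0.2000, γ^t·E[r] = -0.200000, running G = -0.200000
t=1: π = [0.1400, 0.1600, 0.1700, 0.2000, 0.1600, 0.1700], E[r] = -0.1600, γ^t·E[r] = -0.112000, running G = -0.312000
t=2: π = [0.1490, 0.1600, 0.1490, 0.1830, 0.1640, 0.1950], E[r] = -0.0390, γ^t·E[r] = -0.019110, running G = -0.331110
t=3: π = [0.1523, 0.1549, 0.1469, 0.1801, 0.1703, 0.1955], E[r] = -0.0385, γ^t·E[r] = -0.013206, running G = -0.344316
t=4: π = [0.1536, 0.1540, 0.1457, 0.1789, 0.1714, 0.1964], E[r] = -0.0344, γ^t·E[r] = -0.008269, running G = -0.352585
t=5: π = [0.1539, 0.1537, 0.1454, 0.1786, 0.1718, 0.1966], E[r] = -0.0335, γ^t·E[r] = -0.005635, running G = -0.358220
t=6: π = [0.1540, 0.1536, 0.1453, 0.1785, 0.1719, 0.1967], E[r] = -0.0333, γ^t·E[r] = -0.003914, running G = -0.362134
t=7: π = [0.1540, 0.1536, 0.1452, 0.1785, 0.1719, 0.1967], E[r] = -0.0332, γ^t·E[r] = -0.002734, running G = -0.364868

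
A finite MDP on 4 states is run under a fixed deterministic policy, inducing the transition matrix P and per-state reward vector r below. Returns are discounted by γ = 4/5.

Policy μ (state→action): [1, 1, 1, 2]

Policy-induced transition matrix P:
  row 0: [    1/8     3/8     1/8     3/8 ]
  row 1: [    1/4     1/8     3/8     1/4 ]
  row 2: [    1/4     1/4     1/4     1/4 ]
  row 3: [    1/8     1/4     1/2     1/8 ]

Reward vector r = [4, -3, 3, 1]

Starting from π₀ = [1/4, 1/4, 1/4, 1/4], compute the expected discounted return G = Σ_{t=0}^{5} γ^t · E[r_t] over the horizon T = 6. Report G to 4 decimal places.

G = 4.5581

t=0: π = [0.2500, 0.2500, 0.2500, 0.2500], E[r] = 1.2500, γ^t·E[r] = 1.250000, running G = 1.250000
t=1: π = [0.1875, 0.2500, 0.3125, 0.2500], E[r] = 1.1875, γ^t·E[r] = 0.950000, running G = 2.200000
t=2: π = [0.1953, 0.2422, 0.3203, 0.2422], E[r] = 1.2578, γ^t·E[r] = 0.805000, running G = 3.005000
t=3: π = [0.1953, 0.2441, 0.3164, 0.2441], E[r] = 1.2422, γ^t·E[r] = 0.636000, running G = 3.641000
t=4: π = [0.1951, 0.2439, 0.3171, 0.2439], E[r] = 1.2439, γ^t·E[r] = 0.509500, running G = 4.150500
t=5: π = [0.1951, 0.2439, 0.3171, 0.2439], E[r] = 1.2440, γ^t·E[r] = 0.407620, running G = 4.558120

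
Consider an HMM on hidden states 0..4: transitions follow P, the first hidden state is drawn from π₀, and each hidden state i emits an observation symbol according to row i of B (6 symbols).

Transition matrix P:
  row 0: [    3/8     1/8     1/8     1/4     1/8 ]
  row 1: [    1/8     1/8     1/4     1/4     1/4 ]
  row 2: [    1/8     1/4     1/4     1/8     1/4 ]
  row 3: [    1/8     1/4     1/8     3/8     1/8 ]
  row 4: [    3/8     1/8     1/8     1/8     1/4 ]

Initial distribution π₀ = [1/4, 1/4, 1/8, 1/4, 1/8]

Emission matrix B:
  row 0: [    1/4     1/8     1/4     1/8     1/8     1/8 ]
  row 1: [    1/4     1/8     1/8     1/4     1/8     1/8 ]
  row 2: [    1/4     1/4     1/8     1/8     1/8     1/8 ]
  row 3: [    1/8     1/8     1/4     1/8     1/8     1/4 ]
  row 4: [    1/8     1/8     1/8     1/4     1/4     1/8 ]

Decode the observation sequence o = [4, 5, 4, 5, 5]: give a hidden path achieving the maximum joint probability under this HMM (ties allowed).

path = [3, 3, 3, 3, 3]

t=0: δ = [3.125e-02, 3.125e-02, 1.562e-02, 3.125e-02, 3.125e-02]  (obs o_0=4)
t=1: δ = [1.465e-03, 9.766e-04, 9.766e-04, 2.930e-03, 9.766e-04]  ψ = [0, 3, 1, 3, 1]  (obs o_1=5)
t=2: δ = [6.866e-05, 9.155e-05, 4.578e-05, 1.373e-04, 9.155e-05]  ψ = [0, 3, 3, 3, 3]  (obs o_2=4)
t=3: δ = [4.292e-06, 4.292e-06, 2.861e-06, 1.287e-05, 2.861e-06]  ψ = [4, 3, 1, 3, 1]  (obs o_3=5)
t=4: δ = [2.012e-07, 4.023e-07, 2.012e-07, 1.207e-06, 2.012e-07]  ψ = [0, 3, 3, 3, 3]  (obs o_4=5)
backtrack: best end state = 3; path = [3, 3, 3, 3, 3]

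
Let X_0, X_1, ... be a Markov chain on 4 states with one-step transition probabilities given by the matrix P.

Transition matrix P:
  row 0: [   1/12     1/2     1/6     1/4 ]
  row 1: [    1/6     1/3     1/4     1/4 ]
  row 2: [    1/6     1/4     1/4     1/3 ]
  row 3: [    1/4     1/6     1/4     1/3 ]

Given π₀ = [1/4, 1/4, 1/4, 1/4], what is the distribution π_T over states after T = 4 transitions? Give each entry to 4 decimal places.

t=0: π = [0.2500, 0.2500, 0.2500, 0.2500]
t=1: π = [0.1667, 0.3125, 0.2292, 0.2917]
t=2: π = [0.1771, 0.2934, 0.2361, 0.2934]
t=3: π = [0.1764, 0.2943, 0.2352, 0.2941]
t=4: π = [0.1765, 0.2941, 0.2353, 0.2941]

π = [0.1765, 0.2941, 0.2353, 0.2941]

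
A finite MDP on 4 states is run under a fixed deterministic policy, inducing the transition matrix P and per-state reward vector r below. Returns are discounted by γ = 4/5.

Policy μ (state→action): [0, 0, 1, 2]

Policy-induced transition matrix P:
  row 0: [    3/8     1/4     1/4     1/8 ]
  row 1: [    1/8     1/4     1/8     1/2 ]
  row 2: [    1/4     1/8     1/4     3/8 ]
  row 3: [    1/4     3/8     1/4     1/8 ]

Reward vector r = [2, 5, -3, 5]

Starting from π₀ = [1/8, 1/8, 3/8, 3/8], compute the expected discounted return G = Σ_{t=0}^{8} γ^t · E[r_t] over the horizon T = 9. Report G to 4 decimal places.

G = 9.8642

t=0: π = [0.1250, 0.1250, 0.3750, 0.3750], E[r] = 1.6250, γ^t·E[r] = 1.625000, running G = 1.625000
t=1: π = [0.2500, 0.2500, 0.2344, 0.2656], E[r] = 2.3750, γ^t·E[r] = 1.900000, running G = 3.525000
t=2: π = [0.2500, 0.2539, 0.2188, 0.2773], E[r] = 2.5000, γ^t·E[r] = 1.600000, running G = 5.125000
t=3: π = [0.2495, 0.2573, 0.2183, 0.2749], E[r] = 2.5054, γ^t·E[r] = 1.282750, running G = 6.407750
t=4: π = [0.2490, 0.2571, 0.2178, 0.2761], E[r] = 2.5103, γ^t·E[r] = 1.028200, running G = 7.435950
t=5: π = [0.2490, 0.2573, 0.2179, 0.2759], E[r] = 2.5101, γ^t·E[r] = 0.822510, running G = 8.258460
t=6: π = [0.2490, 0.2572, 0.2178, 0.2759], E[r] = 2.5104, γ^t·E[r] = 0.658083, running G = 8.916543
t=7: π = [0.2490, 0.2573, 0.2178, 0.2759], E[r] = 2.5104, γ^t·E[r] = 0.526460, running G = 9.443003
t=8: π = [0.2490, 0.2573, 0.2178, 0.2759], E[r] = 2.5104, γ^t·E[r] = 0.421171, running G = 9.864174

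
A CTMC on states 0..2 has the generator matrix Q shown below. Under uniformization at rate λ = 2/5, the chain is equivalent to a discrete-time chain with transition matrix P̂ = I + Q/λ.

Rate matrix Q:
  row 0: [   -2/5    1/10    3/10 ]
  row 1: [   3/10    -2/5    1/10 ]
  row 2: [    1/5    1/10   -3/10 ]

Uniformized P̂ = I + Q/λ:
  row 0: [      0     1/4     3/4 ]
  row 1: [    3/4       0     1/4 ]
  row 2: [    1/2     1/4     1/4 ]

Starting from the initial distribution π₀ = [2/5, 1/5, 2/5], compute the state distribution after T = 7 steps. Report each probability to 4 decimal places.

π = [0.3664, 0.2000, 0.4336]

t=0: π = [0.4000, 0.2000, 0.4000]
t=1: π = [0.3500, 0.2000, 0.4500]
t=2: π = [0.3750, 0.2000, 0.4250]
t=3: π = [0.3625, 0.2000, 0.4375]
t=4: π = [0.3688, 0.2000, 0.4313]
t=5: π = [0.3656, 0.2000, 0.4344]
t=6: π = [0.3672, 0.2000, 0.4328]
t=7: π = [0.3664, 0.2000, 0.4336]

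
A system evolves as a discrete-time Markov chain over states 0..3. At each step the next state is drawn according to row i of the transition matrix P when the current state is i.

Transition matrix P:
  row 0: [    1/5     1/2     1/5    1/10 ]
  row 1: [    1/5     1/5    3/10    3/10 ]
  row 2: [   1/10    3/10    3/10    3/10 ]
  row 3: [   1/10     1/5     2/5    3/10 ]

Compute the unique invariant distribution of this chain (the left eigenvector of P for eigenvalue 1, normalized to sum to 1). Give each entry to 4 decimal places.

Balance equations π_j = Σ_i π_i·P[i][j]:
  π_0 = 1/5·π_0 + 1/5·π_1 + 1/10·π_2 + 1/10·π_3
  π_1 = 1/2·π_0 + 1/5·π_1 + 3/10·π_2 + 1/5·π_3
  π_2 = 1/5·π_0 + 3/10·π_1 + 3/10·π_2 + 2/5·π_3
  normalize: π_0 + π_1 + π_2 + π_3 = 1
Solving the linear system gives exactly π = [137/968, 265/968, 303/968, 263/968].

π = [0.1415, 0.2738, 0.3130, 0.2717]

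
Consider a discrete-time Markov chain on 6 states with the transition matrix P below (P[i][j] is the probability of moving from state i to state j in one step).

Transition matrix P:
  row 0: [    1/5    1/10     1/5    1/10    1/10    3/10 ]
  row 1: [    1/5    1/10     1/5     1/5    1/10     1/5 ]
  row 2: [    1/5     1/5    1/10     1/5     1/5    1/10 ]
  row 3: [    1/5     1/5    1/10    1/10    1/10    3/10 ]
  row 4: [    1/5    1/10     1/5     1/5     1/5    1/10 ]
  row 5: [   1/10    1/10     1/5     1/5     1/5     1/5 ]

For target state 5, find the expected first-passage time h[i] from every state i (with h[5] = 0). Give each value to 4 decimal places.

First-step conditioning: h[5] = 0; for i ≠ 5, h[i] = 1 + Σ_k P[i][k]·h[k].
  h[0] = 1 + 1/5·h[0] + 1/10·h[1] + 1/5·h[2] + 1/10·h[3] + 1/10·h[4]
  h[1] = 1 + 1/5·h[0] + 1/10·h[1] + 1/5·h[2] + 1/5·h[3] + 1/10·h[4]
  h[2] = 1 + 1/5·h[0] + 1/5·h[1] + 1/10·h[2] + 1/5·h[3] + 1/5·h[4]
  h[3] = 1 + 1/5·h[0] + 1/5·h[1] + 1/10·h[2] + 1/10·h[3] + 1/10·h[4]
  h[4] = 1 + 1/5·h[0] + 1/10·h[1] + 1/5·h[2] + 1/5·h[3] + 1/5·h[4]
Solving the 5×5 linear system over states ≠ 5 gives exactly h = [9910/2251, 10890/2251, 11990/2251, 9800/2251, 12100/2251, 0] (h[5] = 0 is the target).

h = [4.4025, 4.8378, 5.3265, 4.3536, 5.3754, 0.0000]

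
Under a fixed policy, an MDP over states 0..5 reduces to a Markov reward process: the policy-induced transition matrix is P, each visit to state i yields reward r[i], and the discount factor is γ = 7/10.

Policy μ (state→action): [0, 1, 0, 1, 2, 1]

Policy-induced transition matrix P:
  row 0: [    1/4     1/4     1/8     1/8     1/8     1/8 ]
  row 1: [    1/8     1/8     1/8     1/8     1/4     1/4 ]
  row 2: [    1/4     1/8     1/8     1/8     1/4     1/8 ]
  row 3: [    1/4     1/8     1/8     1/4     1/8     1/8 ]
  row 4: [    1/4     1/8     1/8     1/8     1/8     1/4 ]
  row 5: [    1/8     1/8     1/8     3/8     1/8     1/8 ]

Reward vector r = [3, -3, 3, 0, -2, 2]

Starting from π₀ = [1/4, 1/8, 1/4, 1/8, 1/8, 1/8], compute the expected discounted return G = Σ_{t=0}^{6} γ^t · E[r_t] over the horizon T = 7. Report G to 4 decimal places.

G = 2.2599

t=0: π = [0.2500, 0.1250, 0.2500, 0.1250, 0.1250, 0.1250], E[r] = 1.1250, γ^t·E[r] = 1.125000, running G = 1.125000
t=1: π = [0.2188, 0.1563, 0.1250, 0.1719, 0.1719, 0.1563], E[r] = 0.5313, γ^t·E[r] = 0.371875, running G = 1.496875
t=2: π = [0.2109, 0.1523, 0.1250, 0.1855, 0.1602, 0.1660], E[r] = 0.5625, γ^t·E[r] = 0.275625, running G = 1.772500
t=3: π = [0.2102, 0.1514, 0.1250, 0.1897, 0.1597, 0.1641], E[r] = 0.5603, γ^t·E[r] = 0.192184, running G = 1.964684
t=4: π = [0.2106, 0.1513, 0.1250, 0.1897, 0.1595, 0.1639], E[r] = 0.5616, γ^t·E[r] = 0.134829, running G = 2.099513
t=5: π = [0.2106, 0.1513, 0.1250, 0.1897, 0.1595, 0.1639], E[r] = 0.5615, γ^t·E[r] = 0.094369, running G = 2.193882
t=6: π = [0.2106, 0.1513, 0.1250, 0.1897, 0.1595, 0.1639], E[r] = 0.5615, γ^t·E[r] = 0.066056, running G = 2.259938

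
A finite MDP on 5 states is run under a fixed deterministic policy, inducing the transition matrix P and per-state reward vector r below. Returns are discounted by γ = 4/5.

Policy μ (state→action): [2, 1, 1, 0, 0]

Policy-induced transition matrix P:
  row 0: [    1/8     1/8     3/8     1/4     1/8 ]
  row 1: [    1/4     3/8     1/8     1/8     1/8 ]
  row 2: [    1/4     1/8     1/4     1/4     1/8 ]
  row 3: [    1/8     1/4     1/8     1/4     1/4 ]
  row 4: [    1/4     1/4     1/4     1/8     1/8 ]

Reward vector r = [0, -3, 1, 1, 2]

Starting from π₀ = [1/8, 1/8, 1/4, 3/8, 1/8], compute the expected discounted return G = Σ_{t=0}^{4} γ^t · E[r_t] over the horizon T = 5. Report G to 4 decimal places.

G = 0.6552

t=0: π = [0.1250, 0.1250, 0.2500, 0.3750, 0.1250], E[r] = 0.5000, γ^t·E[r] = 0.500000, running G = 0.500000
t=1: π = [0.1875, 0.2188, 0.2031, 0.2188, 0.1719], E[r] = 0.1094, γ^t·E[r] = 0.087500, running G = 0.587500
t=2: π = [0.1992, 0.2285, 0.2188, 0.2012, 0.1523], E[r] = 0.0391, γ^t·E[r] = 0.025000, running G = 0.612500
t=3: π = [0.2000, 0.2263, 0.2212, 0.2024, 0.1501], E[r] = 0.0449, γ^t·E[r] = 0.023000, running G = 0.635500
t=4: π = [0.1997, 0.2256, 0.2214, 0.2029, 0.1503], E[r] = 0.0480, γ^t·E[r] = 0.019663, running G = 0.655163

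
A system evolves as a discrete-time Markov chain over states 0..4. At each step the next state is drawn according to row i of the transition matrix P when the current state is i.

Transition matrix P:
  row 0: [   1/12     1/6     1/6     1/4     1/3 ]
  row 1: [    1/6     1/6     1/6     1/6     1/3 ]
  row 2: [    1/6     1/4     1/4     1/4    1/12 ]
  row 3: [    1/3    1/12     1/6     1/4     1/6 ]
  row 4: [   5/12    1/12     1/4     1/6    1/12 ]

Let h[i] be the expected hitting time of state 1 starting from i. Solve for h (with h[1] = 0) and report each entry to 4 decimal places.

h = [6.7785, 0.0000, 6.0612, 7.2816, 7.1490]

First-step conditioning: h[1] = 0; for i ≠ 1, h[i] = 1 + Σ_k P[i][k]·h[k].
  h[0] = 1 + 1/12·h[0] + 1/6·h[2] + 1/4·h[3] + 1/3·h[4]
  h[2] = 1 + 1/6·h[0] + 1/4·h[2] + 1/4·h[3] + 1/12·h[4]
  h[3] = 1 + 1/3·h[0] + 1/6·h[2] + 1/4·h[3] + 1/6·h[4]
  h[4] = 1 + 5/12·h[0] + 1/4·h[2] + 1/6·h[3] + 1/12·h[4]
Solving the 4×4 linear system over states ≠ 1 gives exactly h = [11964/1765, 0, 10698/1765, 12852/1765, 12618/1765] (h[1] = 0 is the target).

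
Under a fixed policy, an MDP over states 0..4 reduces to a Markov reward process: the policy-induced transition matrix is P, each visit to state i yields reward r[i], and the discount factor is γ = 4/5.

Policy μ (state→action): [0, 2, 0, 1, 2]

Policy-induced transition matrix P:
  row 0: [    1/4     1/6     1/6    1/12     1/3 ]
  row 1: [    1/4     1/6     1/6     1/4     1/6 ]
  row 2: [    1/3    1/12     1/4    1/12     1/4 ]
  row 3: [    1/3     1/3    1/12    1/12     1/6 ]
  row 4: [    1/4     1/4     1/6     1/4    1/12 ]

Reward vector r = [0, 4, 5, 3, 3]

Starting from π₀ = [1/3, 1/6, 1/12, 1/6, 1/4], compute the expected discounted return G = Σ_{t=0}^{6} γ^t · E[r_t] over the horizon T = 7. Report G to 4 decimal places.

t=0: π = [0.3333, 0.1667, 0.0833, 0.1667, 0.2500], E[r] = 2.3333, γ^t·E[r] = 2.333333, running G = 2.333333
t=1: π = [0.2708, 0.2083, 0.1597, 0.1528, 0.2083], E[r] = 2.7153, γ^t·E[r] = 2.172222, running G = 4.505556
t=2: π = [0.2760, 0.1962, 0.1672, 0.1528, 0.2078], E[r] = 2.7025, γ^t·E[r] = 1.729630, running G = 6.235185
t=3: π = [0.2767, 0.1955, 0.1679, 0.1507, 0.2093], E[r] = 2.7012, γ^t·E[r] = 1.383037, running G = 7.618222
t=4: π = [0.2765, 0.1952, 0.1681, 0.1508, 0.2093], E[r] = 2.7018, γ^t·E[r] = 1.106657, running G = 8.724879
t=5: π = [0.2766, 0.1952, 0.1681, 0.1508, 0.2093], E[r] = 2.7017, γ^t·E[r] = 0.885302, running G = 9.610181
t=6: π = [0.2766, 0.1952, 0.1681, 0.1508, 0.2093], E[r] = 2.7017, γ^t·E[r] = 0.708244, running G = 10.318425

G = 10.3184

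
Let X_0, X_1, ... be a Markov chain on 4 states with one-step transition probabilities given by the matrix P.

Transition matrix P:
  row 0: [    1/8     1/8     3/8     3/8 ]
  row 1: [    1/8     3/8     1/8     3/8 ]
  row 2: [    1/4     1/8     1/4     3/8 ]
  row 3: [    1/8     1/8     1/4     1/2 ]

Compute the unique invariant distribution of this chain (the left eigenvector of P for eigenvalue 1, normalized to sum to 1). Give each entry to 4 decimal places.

Balance equations π_j = Σ_i π_i·P[i][j]:
  π_0 = 1/8·π_0 + 1/8·π_1 + 1/4·π_2 + 1/8·π_3
  π_1 = 1/8·π_0 + 3/8·π_1 + 1/8·π_2 + 1/8·π_3
  π_2 = 3/8·π_0 + 1/8·π_1 + 1/4·π_2 + 1/4·π_3
  normalize: π_0 + π_1 + π_2 + π_3 = 1
Solving the linear system gives exactly π = [59/378, 1/6, 47/189, 3/7].

π = [0.1561, 0.1667, 0.2487, 0.4286]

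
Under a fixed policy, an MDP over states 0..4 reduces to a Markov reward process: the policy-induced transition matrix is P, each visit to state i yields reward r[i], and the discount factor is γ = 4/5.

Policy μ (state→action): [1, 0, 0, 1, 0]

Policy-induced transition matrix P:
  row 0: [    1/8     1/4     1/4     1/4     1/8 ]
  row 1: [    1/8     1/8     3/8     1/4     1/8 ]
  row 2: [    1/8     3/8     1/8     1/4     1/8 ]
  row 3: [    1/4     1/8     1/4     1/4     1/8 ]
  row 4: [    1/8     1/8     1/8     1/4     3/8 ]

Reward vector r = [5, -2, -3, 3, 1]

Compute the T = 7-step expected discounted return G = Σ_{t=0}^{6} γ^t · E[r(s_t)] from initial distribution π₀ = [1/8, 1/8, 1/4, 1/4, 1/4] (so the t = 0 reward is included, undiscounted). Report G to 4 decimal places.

G = 2.5294

t=0: π = [0.1250, 0.1250, 0.2500, 0.2500, 0.2500], E[r] = 0.6250, γ^t·E[r] = 0.625000, running G = 0.625000
t=1: π = [0.1563, 0.2031, 0.2031, 0.2500, 0.1875], E[r] = 0.7031, γ^t·E[r] = 0.562500, running G = 1.187500
t=2: π = [0.1563, 0.1953, 0.2266, 0.2500, 0.1719], E[r] = 0.6328, γ^t·E[r] = 0.405000, running G = 1.592500
t=3: π = [0.1563, 0.2012, 0.2246, 0.2500, 0.1680], E[r] = 0.6230, γ^t·E[r] = 0.319000, running G = 1.911500
t=4: π = [0.1563, 0.2007, 0.2261, 0.2500, 0.1670], E[r] = 0.6187, γ^t·E[r] = 0.253400, running G = 2.164900
t=5: π = [0.1563, 0.2010, 0.2260, 0.2500, 0.1667], E[r] = 0.6180, γ^t·E[r] = 0.202520, running G = 2.367420
t=6: π = [0.1563, 0.2010, 0.2260, 0.2500, 0.1667], E[r] = 0.6178, γ^t·E[r] = 0.161944, running G = 2.529364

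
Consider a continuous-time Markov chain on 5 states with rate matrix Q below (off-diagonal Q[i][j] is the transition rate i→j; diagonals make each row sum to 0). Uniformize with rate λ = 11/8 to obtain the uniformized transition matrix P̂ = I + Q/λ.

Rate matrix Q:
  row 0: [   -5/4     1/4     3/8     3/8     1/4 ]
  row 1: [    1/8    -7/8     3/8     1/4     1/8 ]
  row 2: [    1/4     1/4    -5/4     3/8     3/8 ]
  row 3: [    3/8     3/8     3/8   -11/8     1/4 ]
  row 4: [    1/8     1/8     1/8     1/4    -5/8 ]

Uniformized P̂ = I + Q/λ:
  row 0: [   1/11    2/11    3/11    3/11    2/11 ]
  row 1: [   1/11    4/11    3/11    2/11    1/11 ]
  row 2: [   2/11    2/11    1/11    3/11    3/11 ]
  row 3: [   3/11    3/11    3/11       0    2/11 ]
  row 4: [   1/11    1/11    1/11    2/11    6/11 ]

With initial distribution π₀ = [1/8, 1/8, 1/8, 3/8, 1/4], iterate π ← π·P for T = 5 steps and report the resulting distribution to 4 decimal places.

t=0: π = [0.1250, 0.1250, 0.1250, 0.3750, 0.2500]
t=1: π = [0.1705, 0.2159, 0.2045, 0.1364, 0.2727]
t=2: π = [0.1343, 0.2087, 0.1860, 0.1911, 0.2800]
t=3: π = [0.1426, 0.2117, 0.1880, 0.1762, 0.2816]
t=4: π = [0.1400, 0.2107, 0.1874, 0.1798, 0.2821]
t=5: π = [0.1406, 0.2108, 0.1874, 0.1789, 0.2823]

π = [0.1406, 0.2108, 0.1874, 0.1789, 0.2823]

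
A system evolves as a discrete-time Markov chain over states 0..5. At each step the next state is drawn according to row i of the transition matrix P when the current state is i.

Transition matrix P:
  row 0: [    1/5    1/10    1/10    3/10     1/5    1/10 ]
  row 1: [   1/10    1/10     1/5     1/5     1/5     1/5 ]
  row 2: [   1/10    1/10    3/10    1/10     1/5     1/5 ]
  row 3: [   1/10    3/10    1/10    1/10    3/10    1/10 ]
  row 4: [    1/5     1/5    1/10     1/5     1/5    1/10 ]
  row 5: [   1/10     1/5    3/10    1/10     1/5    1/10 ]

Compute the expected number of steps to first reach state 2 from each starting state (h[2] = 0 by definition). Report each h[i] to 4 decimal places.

h = [7.1028, 6.2596, 0.0000, 6.9564, 7.0331, 5.6272]

First-step conditioning: h[2] = 0; for i ≠ 2, h[i] = 1 + Σ_k P[i][k]·h[k].
  h[0] = 1 + 1/5·h[0] + 1/10·h[1] + 3/10·h[3] + 1/5·h[4] + 1/10·h[5]
  h[1] = 1 + 1/10·h[0] + 1/10·h[1] + 1/5·h[3] + 1/5·h[4] + 1/5·h[5]
  h[3] = 1 + 1/10·h[0] + 3/10·h[1] + 1/10·h[3] + 3/10·h[4] + 1/10·h[5]
  h[4] = 1 + 1/5·h[0] + 1/5·h[1] + 1/5·h[3] + 1/5·h[4] + 1/10·h[5]
  h[5] = 1 + 1/10·h[0] + 1/5·h[1] + 1/10·h[3] + 1/5·h[4] + 1/10·h[5]
Solving the 5×5 linear system over states ≠ 2 gives exactly h = [4077/574, 3593/574, 0, 3993/574, 4037/574, 1615/287] (h[2] = 0 is the target).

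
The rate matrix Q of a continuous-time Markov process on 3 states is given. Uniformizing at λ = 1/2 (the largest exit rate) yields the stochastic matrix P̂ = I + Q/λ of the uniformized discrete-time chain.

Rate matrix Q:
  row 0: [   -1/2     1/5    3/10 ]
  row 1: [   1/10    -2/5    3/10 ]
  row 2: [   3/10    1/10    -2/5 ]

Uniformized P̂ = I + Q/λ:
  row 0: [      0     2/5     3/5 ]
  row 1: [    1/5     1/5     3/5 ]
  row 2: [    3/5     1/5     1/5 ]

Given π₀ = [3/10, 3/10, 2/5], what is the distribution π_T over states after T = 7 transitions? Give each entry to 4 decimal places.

π = [0.3094, 0.2620, 0.4286]

t=0: π = [0.3000, 0.3000, 0.4000]
t=1: π = [0.3000, 0.2600, 0.4400]
t=2: π = [0.3160, 0.2600, 0.4240]
t=3: π = [0.3064, 0.2632, 0.4304]
t=4: π = [0.3109, 0.2613, 0.4278]
t=5: π = [0.3090, 0.2622, 0.4289]
t=6: π = [0.3098, 0.2618, 0.4285]
t=7: π = [0.3094, 0.2620, 0.4286]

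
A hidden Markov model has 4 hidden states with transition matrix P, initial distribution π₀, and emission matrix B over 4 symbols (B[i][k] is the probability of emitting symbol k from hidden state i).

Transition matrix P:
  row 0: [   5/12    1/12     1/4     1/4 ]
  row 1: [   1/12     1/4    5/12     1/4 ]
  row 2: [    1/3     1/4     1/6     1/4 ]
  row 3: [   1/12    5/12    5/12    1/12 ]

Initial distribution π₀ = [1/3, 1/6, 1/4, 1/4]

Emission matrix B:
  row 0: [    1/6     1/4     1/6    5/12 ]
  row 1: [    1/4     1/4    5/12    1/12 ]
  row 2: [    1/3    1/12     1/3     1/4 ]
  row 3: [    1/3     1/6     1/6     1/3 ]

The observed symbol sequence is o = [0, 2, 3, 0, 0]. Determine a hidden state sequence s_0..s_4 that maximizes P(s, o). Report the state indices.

t=0: δ = [5.556e-02, 4.167e-02, 8.333e-02, 8.333e-02]  (obs o_0=0)
t=1: δ = [4.630e-03, 1.447e-02, 1.157e-02, 3.472e-03]  ψ = [2, 3, 3, 2]  (obs o_1=2)
t=2: δ = [1.608e-03, 3.014e-04, 1.507e-03, 1.206e-03]  ψ = [2, 1, 1, 1]  (obs o_2=3)
t=3: δ = [1.116e-04, 1.256e-04, 1.674e-04, 1.340e-04]  ψ = [0, 3, 3, 0]  (obs o_3=0)
t=4: δ = [9.303e-06, 1.395e-05, 1.861e-05, 1.395e-05]  ψ = [2, 3, 3, 2]  (obs o_4=0)
backtrack: best end state = 2; path = [3, 2, 0, 3, 2]

path = [3, 2, 0, 3, 2]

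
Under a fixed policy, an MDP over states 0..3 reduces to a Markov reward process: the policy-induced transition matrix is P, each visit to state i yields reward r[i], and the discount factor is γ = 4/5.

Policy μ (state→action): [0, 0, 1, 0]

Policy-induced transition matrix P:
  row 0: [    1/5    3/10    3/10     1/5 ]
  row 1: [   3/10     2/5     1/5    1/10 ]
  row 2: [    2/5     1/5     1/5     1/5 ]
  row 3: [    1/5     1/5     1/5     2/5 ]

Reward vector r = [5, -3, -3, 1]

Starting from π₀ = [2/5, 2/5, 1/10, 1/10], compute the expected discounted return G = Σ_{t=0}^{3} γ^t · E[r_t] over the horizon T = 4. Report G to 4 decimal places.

t=0: π = [0.4000, 0.4000, 0.1000, 0.1000], E[r] = 0.6000, γ^t·E[r] = 0.600000, running G = 0.600000
t=1: π = [0.2600, 0.3200, 0.2400, 0.1800], E[r] = -0.2000, γ^t·E[r] = -0.160000, running G = 0.440000
t=2: π = [0.2800, 0.2900, 0.2260, 0.2040], E[r] = 0.0560, γ^t·E[r] = 0.035840, running G = 0.475840
t=3: π = [0.2742, 0.2860, 0.2280, 0.2118], E[r] = 0.0408, γ^t·E[r] = 0.020890, running G = 0.496730

G = 0.4967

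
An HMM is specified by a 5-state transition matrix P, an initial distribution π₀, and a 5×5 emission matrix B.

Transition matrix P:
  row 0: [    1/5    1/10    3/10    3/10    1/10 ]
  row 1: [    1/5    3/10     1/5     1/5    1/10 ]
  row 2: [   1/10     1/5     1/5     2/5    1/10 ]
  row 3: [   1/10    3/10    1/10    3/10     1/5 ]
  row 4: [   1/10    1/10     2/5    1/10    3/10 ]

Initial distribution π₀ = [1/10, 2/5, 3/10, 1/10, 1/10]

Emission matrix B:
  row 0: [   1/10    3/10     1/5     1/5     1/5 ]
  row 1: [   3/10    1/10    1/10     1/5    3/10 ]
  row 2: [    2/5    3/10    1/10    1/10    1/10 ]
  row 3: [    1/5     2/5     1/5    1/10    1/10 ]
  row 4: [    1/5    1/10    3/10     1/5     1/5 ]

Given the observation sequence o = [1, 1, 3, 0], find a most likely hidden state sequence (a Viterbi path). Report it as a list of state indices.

t=0: δ = [3.000e-02, 4.000e-02, 9.000e-02, 4.000e-02, 1.000e-02]  (obs o_0=1)
t=1: δ = [2.700e-03, 1.800e-03, 5.400e-03, 1.440e-02, 9.000e-04]  ψ = [2, 2, 2, 2, 2]  (obs o_1=1)
t=2: δ = [2.880e-04, 8.640e-04, 1.440e-04, 4.320e-04, 5.760e-04]  ψ = [3, 3, 3, 3, 3]  (obs o_2=3)
t=3: δ = [1.728e-05, 7.776e-05, 9.216e-05, 3.456e-05, 3.456e-05]  ψ = [1, 1, 4, 1, 4]  (obs o_3=0)
backtrack: best end state = 2; path = [2, 3, 4, 2]

path = [2, 3, 4, 2]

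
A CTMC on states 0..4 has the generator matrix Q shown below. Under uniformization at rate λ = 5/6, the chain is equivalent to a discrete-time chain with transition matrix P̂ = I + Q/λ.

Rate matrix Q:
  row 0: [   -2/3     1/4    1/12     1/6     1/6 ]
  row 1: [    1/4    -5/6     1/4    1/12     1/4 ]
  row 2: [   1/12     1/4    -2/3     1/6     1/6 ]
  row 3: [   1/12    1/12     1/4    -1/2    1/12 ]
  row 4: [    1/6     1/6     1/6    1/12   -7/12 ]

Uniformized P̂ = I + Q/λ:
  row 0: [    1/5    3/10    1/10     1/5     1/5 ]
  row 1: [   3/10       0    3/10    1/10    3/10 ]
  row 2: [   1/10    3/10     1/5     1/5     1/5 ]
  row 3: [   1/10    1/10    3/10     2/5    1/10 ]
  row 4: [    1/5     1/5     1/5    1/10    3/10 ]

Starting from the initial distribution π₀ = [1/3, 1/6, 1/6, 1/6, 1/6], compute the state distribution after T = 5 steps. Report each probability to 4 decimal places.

t=0: π = [0.3333, 0.1667, 0.1667, 0.1667, 0.1667]
t=1: π = [0.1833, 0.2000, 0.2000, 0.2000, 0.2167]
t=2: π = [0.1800, 0.1783, 0.2217, 0.1983, 0.2217]
t=3: π = [0.1758, 0.1847, 0.2197, 0.1997, 0.2202]
t=4: π = [0.1765, 0.1827, 0.2209, 0.1995, 0.2205]
t=5: π = [0.1762, 0.1833, 0.2206, 0.1996, 0.2204]

π = [0.1762, 0.1833, 0.2206, 0.1996, 0.2204]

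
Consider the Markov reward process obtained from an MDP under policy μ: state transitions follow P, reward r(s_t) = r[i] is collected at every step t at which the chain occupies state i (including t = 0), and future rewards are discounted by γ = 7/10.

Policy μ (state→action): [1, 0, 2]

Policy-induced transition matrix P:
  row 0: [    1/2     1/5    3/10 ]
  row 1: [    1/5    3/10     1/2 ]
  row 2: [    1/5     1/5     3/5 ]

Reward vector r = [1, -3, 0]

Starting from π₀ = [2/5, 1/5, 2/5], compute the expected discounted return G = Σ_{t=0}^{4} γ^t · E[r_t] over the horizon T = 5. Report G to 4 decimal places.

G = -0.8401

t=0: π = [0.4000, 0.2000, 0.4000], E[r] = -0.2000, γ^t·E[r] = -0.200000, running G = -0.200000
t=1: π = [0.3200, 0.2200, 0.4600], E[r] = -0.3400, γ^t·E[r] = -0.238000, running G = -0.438000
t=2: π = [0.2960, 0.2220, 0.4820], E[r] = -0.3700, γ^t·E[r] = -0.181300, running G = -0.619300
t=3: π = [0.2888, 0.2222, 0.4890], E[r] = -0.3778, γ^t·E[r] = -0.129585, running G = -0.748885
t=4: π = [0.2866, 0.2222, 0.4911], E[r] = -0.3800, γ^t·E[r] = -0.091243, running G = -0.840128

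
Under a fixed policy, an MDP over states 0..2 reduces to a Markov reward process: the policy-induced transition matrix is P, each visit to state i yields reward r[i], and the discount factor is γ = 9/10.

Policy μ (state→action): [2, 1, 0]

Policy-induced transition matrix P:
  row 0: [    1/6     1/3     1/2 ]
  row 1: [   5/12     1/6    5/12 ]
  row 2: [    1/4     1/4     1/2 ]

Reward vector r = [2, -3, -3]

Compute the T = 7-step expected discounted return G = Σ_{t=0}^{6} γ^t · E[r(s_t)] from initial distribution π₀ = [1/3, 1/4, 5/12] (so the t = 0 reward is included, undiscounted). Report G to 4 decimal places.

G = -8.3231

t=0: π = [0.3333, 0.2500, 0.4167], E[r] = -1.3333, γ^t·E[r] = -1.333333, running G = -1.333333
t=1: π = [0.2639, 0.2569, 0.4792], E[r] = -1.6806, γ^t·E[r] = -1.512500, running G = -2.845833
t=2: π = [0.2708, 0.2506, 0.4786], E[r] = -1.6458, γ^t·E[r] = -1.333125, running G = -4.178958
t=3: π = [0.2692, 0.2517, 0.4791], E[r] = -1.6540, γ^t·E[r] = -1.205789, running G = -5.384747
t=4: π = [0.2695, 0.2515, 0.4790], E[r] = -1.6524, γ^t·E[r] = -1.084155, running G = -6.468903
t=5: π = [0.2695, 0.2515, 0.4790], E[r] = -1.6527, γ^t·E[r] = -0.975932, running G = -7.444835
t=6: π = [0.2695, 0.2515, 0.4790], E[r] = -1.6527, γ^t·E[r] = -0.878304, running G = -8.323138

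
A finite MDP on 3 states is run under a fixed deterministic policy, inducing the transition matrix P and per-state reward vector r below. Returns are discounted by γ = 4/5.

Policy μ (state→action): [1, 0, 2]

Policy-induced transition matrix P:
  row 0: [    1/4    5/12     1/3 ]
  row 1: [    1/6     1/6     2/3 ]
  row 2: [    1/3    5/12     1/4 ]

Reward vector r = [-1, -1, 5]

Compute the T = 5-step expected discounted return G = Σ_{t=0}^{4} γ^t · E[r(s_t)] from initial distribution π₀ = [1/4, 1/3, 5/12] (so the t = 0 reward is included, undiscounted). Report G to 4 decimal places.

t=0: π = [0.2500, 0.3333, 0.4167], E[r] = 1.5000, γ^t·E[r] = 1.500000, running G = 1.500000
t=1: π = [0.2569, 0.3333, 0.4097], E[r] = 1.4583, γ^t·E[r] = 1.166667, running G = 2.666667
t=2: π = [0.2564, 0.3333, 0.4103], E[r] = 1.4618, γ^t·E[r] = 0.935556, running G = 3.602222
t=3: π = [0.2564, 0.3333, 0.4103], E[r] = 1.4615, γ^t·E[r] = 0.748296, running G = 4.350519
t=4: π = [0.2564, 0.3333, 0.4103], E[r] = 1.4615, γ^t·E[r] = 0.598647, running G = 4.949165

G = 4.9492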